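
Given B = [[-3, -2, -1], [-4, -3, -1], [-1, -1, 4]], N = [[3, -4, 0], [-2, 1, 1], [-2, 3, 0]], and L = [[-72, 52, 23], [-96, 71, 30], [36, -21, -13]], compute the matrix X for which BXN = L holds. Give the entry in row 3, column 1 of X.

5

Isolating X: multiply by B⁻¹ from the left and N⁻¹ from the right, so X = B⁻¹LN⁻¹.
det B = 4, so B⁻¹ = [[-13/4, 9/4, -1/4], [17/4, -13/4, 1/4], [1/4, -1/4, 1/4]].
det N = -1, so N⁻¹ = [[3, 0, 4], [2, 0, 3], [4, 1, 5]].
B⁻¹L = [[9, -4, -4], [15, -15, -3], [15, -10, -5]].
X = (B⁻¹L)N⁻¹ = [[3, -4, 4], [3, -3, 0], [5, -5, 5]].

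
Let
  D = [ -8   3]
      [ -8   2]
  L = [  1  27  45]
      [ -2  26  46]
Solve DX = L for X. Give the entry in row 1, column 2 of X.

-3

Since D multiplies X on the left, X = D⁻¹L.
det D = 8, so D⁻¹ = [[1/4, -3/8], [1, -1]].
X = D⁻¹L = [[1/4, -3/8], [1, -1]] · [[1, 27, 45], [-2, 26, 46]] = [[1, -3, -6], [3, 1, -1]].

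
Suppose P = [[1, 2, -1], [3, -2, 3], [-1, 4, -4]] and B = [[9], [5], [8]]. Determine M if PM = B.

M = [[4], [2], [-1]]

P is on the left of M, so left-multiply by P⁻¹: M = P⁻¹B.
det P = 4, so P⁻¹ = [[-1, 1, 1], [9/4, -5/4, -3/2], [5/2, -3/2, -2]].
M = P⁻¹B = [[-1, 1, 1], [9/4, -5/4, -3/2], [5/2, -3/2, -2]] · [[9], [5], [8]] = [[4], [2], [-1]].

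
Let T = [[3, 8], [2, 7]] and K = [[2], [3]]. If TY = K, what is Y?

T is on the left of Y, so left-multiply by T⁻¹: Y = T⁻¹K.
det T = 5; the adjugate gives T⁻¹ = [[7/5, -8/5], [-2/5, 3/5]].
Y = T⁻¹K = [[7/5, -8/5], [-2/5, 3/5]] · [[2], [3]] = [[-2], [1]].

Y = [[-2], [1]]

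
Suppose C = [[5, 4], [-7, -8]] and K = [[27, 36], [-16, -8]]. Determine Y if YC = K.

C is on the right of Y, so right-multiply by C⁻¹: Y = KC⁻¹.
det C = -12; the adjugate gives C⁻¹ = [[2/3, 1/3], [-7/12, -5/12]].
Y = KC⁻¹ = [[27, 36], [-16, -8]] · [[2/3, 1/3], [-7/12, -5/12]] = [[-3, -6], [-6, -2]].

Y = [[-3, -6], [-6, -2]]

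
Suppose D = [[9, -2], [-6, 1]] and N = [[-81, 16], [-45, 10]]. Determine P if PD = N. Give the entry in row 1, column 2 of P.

D is on the right of P, so right-multiply by D⁻¹: P = ND⁻¹.
det D = -3; the adjugate gives D⁻¹ = [[-1/3, -2/3], [-2, -3]].
P = ND⁻¹ = [[-81, 16], [-45, 10]] · [[-1/3, -2/3], [-2, -3]] = [[-5, 6], [-5, 0]].

6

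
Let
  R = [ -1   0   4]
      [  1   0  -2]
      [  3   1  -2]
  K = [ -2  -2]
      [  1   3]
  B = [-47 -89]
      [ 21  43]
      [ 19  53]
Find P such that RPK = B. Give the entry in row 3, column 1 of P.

4

Isolating P: multiply by R⁻¹ from the left and K⁻¹ from the right, so P = R⁻¹BK⁻¹.
det R = 2, so R⁻¹ = [[1, 2, 0], [-2, -5, 1], [1/2, 1/2, 0]].
K has determinant -4; K⁻¹ = [[-3/4, -1/2], [1/4, 1/2]].
R⁻¹B = [[-5, -3], [8, 16], [-13, -23]].
P = (R⁻¹B)K⁻¹ = [[3, 1], [-2, 4], [4, -5]].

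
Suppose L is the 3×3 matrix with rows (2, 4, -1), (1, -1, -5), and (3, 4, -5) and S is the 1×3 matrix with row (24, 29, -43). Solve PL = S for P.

P = [[3, 3, 5]]

Right-multiplying both sides by L⁻¹ gives P = SL⁻¹.
det L = 3; the adjugate gives L⁻¹ = [[25/3, 16/3, -7], [-10/3, -7/3, 3], [7/3, 4/3, -2]].
P = SL⁻¹ = [[24, 29, -43]] · [[25/3, 16/3, -7], [-10/3, -7/3, 3], [7/3, 4/3, -2]] = [[3, 3, 5]].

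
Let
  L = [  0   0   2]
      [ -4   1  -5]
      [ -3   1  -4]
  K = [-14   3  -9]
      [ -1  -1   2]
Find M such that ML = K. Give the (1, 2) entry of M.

5

Right-multiplying both sides by L⁻¹ gives M = KL⁻¹.
det L = -2, so L⁻¹ = [[-1/2, -1, 1], [1/2, -3, 4], [1/2, 0, 0]].
M = KL⁻¹ = [[-14, 3, -9], [-1, -1, 2]] · [[-1/2, -1, 1], [1/2, -3, 4], [1/2, 0, 0]] = [[4, 5, -2], [1, 4, -5]].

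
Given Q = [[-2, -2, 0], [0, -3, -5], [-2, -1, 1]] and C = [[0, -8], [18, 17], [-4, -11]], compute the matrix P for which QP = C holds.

P = [[1, 3], [-1, 1], [-3, -4]]

Since Q multiplies P on the left, P = Q⁻¹C.
Q has determinant -4; Q⁻¹ = [[2, -1/2, -5/2], [-5/2, 1/2, 5/2], [3/2, -1/2, -3/2]].
P = Q⁻¹C = [[2, -1/2, -5/2], [-5/2, 1/2, 5/2], [3/2, -1/2, -3/2]] · [[0, -8], [18, 17], [-4, -11]] = [[1, 3], [-1, 1], [-3, -4]].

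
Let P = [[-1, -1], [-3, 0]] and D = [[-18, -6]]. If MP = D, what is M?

Since P sits to the right of M, M = DP⁻¹.
det P = -3; the adjugate gives P⁻¹ = [[0, -1/3], [-1, 1/3]].
M = DP⁻¹ = [[-18, -6]] · [[0, -1/3], [-1, 1/3]] = [[6, 4]].

M = [[6, 4]]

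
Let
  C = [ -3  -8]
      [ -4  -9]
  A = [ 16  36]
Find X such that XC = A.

Since C sits to the right of X, X = AC⁻¹.
det C = -5, so C⁻¹ = [[9/5, -8/5], [-4/5, 3/5]].
X = AC⁻¹ = [[16, 36]] · [[9/5, -8/5], [-4/5, 3/5]] = [[0, -4]].

X = [[0, -4]]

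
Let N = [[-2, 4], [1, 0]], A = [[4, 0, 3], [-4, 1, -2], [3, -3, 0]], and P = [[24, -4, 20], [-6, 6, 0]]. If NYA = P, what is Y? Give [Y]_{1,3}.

Left-multiply by N⁻¹ and right-multiply by A⁻¹: Y = N⁻¹PA⁻¹.
N has determinant -4; N⁻¹ = [[0, 1], [1/4, 1/2]].
A has determinant 3; A⁻¹ = [[-2, -3, -1], [-2, -3, -4/3], [3, 4, 4/3]].
N⁻¹P = [[-6, 6, 0], [3, 2, 5]].
Y = (N⁻¹P)A⁻¹ = [[0, 0, -2], [5, 5, 1]].

-2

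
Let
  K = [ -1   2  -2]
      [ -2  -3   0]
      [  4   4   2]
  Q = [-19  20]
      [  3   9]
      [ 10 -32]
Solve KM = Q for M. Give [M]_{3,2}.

Since K multiplies M on the left, M = K⁻¹Q.
det K = 6; the adjugate gives K⁻¹ = [[-1, -2, -1], [2/3, 1, 2/3], [2/3, 2, 7/6]].
M = K⁻¹Q = [[-1, -2, -1], [2/3, 1, 2/3], [2/3, 2, 7/6]] · [[-19, 20], [3, 9], [10, -32]] = [[3, -6], [-3, 1], [5, -6]].

-6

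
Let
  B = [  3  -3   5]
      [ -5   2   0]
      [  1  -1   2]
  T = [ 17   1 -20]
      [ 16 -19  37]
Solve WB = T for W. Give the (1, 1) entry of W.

Right-multiplying both sides by B⁻¹ gives W = TB⁻¹.
det B = -3; the adjugate gives B⁻¹ = [[-4/3, -1/3, 10/3], [-10/3, -1/3, 25/3], [-1, 0, 3]].
W = TB⁻¹ = [[17, 1, -20], [16, -19, 37]] · [[-4/3, -1/3, 10/3], [-10/3, -1/3, 25/3], [-1, 0, 3]] = [[-6, -6, 5], [5, 1, 6]].

-6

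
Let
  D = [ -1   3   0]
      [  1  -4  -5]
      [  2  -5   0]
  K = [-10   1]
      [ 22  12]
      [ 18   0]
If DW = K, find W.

Since D multiplies W on the left, W = D⁻¹K.
D has determinant -5; D⁻¹ = [[5, 0, 3], [2, 0, 1], [-3/5, -1/5, -1/5]].
W = D⁻¹K = [[5, 0, 3], [2, 0, 1], [-3/5, -1/5, -1/5]] · [[-10, 1], [22, 12], [18, 0]] = [[4, 5], [-2, 2], [-2, -3]].

W = [[4, 5], [-2, 2], [-2, -3]]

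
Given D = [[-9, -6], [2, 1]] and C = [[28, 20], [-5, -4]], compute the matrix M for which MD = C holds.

D is on the right of M, so right-multiply by D⁻¹: M = CD⁻¹.
D has determinant 3; D⁻¹ = [[1/3, 2], [-2/3, -3]].
M = CD⁻¹ = [[28, 20], [-5, -4]] · [[1/3, 2], [-2/3, -3]] = [[-4, -4], [1, 2]].

M = [[-4, -4], [1, 2]]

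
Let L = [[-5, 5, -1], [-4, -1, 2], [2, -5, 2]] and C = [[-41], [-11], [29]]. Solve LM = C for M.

Since L multiplies M on the left, M = L⁻¹C.
det L = -2, so L⁻¹ = [[-4, 5/2, -9/2], [-6, 4, -7], [-11, 15/2, -25/2]].
M = L⁻¹C = [[-4, 5/2, -9/2], [-6, 4, -7], [-11, 15/2, -25/2]] · [[-41], [-11], [29]] = [[6], [-1], [6]].

M = [[6], [-1], [6]]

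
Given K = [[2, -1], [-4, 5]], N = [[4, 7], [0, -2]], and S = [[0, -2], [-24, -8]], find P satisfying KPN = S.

P = [[-1, -2], [-2, -5]]

Left-multiply by K⁻¹ and right-multiply by N⁻¹: P = K⁻¹SN⁻¹.
det K = 6, so K⁻¹ = [[5/6, 1/6], [2/3, 1/3]].
det N = -8; the adjugate gives N⁻¹ = [[1/4, 7/8], [0, -1/2]].
K⁻¹S = [[-4, -3], [-8, -4]].
P = (K⁻¹S)N⁻¹ = [[-1, -2], [-2, -5]].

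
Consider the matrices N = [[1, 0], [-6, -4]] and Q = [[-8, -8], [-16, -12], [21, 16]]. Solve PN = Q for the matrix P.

Since N sits to the right of P, P = QN⁻¹.
det N = -4, so N⁻¹ = [[1, 0], [-3/2, -1/4]].
P = QN⁻¹ = [[-8, -8], [-16, -12], [21, 16]] · [[1, 0], [-3/2, -1/4]] = [[4, 2], [2, 3], [-3, -4]].

P = [[4, 2], [2, 3], [-3, -4]]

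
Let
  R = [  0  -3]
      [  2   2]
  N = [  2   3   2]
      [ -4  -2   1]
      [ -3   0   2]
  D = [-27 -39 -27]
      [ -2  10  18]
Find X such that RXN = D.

Isolating X: multiply by R⁻¹ from the left and N⁻¹ from the right, so X = R⁻¹DN⁻¹.
det R = 6, so R⁻¹ = [[1/3, 1/2], [-1/3, 0]].
N has determinant -5; N⁻¹ = [[4/5, 6/5, -7/5], [-1, -2, 2], [6/5, 9/5, -8/5]].
R⁻¹D = [[-10, -8, 0], [9, 13, 9]].
X = (R⁻¹D)N⁻¹ = [[0, 4, -2], [5, 1, -1]].

X = [[0, 4, -2], [5, 1, -1]]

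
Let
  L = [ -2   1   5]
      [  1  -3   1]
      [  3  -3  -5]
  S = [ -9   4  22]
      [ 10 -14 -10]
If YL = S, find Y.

Y = [[1, 2, -3], [4, 0, 6]]

Since L sits to the right of Y, Y = SL⁻¹.
det L = 2, so L⁻¹ = [[9, -5, 8], [4, -5/2, 7/2], [3, -3/2, 5/2]].
Y = SL⁻¹ = [[-9, 4, 22], [10, -14, -10]] · [[9, -5, 8], [4, -5/2, 7/2], [3, -3/2, 5/2]] = [[1, 2, -3], [4, 0, 6]].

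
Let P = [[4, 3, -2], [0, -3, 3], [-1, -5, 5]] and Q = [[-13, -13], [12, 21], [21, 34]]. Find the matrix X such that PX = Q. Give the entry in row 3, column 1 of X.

3

Left-multiplying both sides by P⁻¹ gives X = P⁻¹Q.
det P = -3; the adjugate gives P⁻¹ = [[0, 5/3, -1], [1, -6, 4], [1, -17/3, 4]].
X = P⁻¹Q = [[0, 5/3, -1], [1, -6, 4], [1, -17/3, 4]] · [[-13, -13], [12, 21], [21, 34]] = [[-1, 1], [-1, -3], [3, 4]].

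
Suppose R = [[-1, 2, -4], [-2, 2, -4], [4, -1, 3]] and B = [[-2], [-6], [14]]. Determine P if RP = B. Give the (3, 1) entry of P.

Since R multiplies P on the left, P = R⁻¹B.
det R = 2, so R⁻¹ = [[1, -1, 0], [-5, 13/2, 2], [-3, 7/2, 1]].
P = R⁻¹B = [[1, -1, 0], [-5, 13/2, 2], [-3, 7/2, 1]] · [[-2], [-6], [14]] = [[4], [-1], [-1]].

-1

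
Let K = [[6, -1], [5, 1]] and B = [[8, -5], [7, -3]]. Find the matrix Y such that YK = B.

Y = [[3, -2], [2, -1]]

Right-multiplying both sides by K⁻¹ gives Y = BK⁻¹.
det K = 11, so K⁻¹ = [[1/11, 1/11], [-5/11, 6/11]].
Y = BK⁻¹ = [[8, -5], [7, -3]] · [[1/11, 1/11], [-5/11, 6/11]] = [[3, -2], [2, -1]].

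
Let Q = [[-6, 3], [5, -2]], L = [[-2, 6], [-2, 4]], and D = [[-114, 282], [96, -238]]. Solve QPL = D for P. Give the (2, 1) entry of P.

Isolating P: multiply by Q⁻¹ from the left and L⁻¹ from the right, so P = Q⁻¹DL⁻¹.
det Q = -3; the adjugate gives Q⁻¹ = [[2/3, 1], [5/3, 2]].
L has determinant 4; L⁻¹ = [[1, -3/2], [1/2, -1/2]].
Q⁻¹D = [[20, -50], [2, -6]].
P = (Q⁻¹D)L⁻¹ = [[-5, -5], [-1, 0]].

-1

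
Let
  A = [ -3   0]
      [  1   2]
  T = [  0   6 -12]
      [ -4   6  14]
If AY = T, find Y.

Since A multiplies Y on the left, Y = A⁻¹T.
A has determinant -6; A⁻¹ = [[-1/3, 0], [1/6, 1/2]].
Y = A⁻¹T = [[-1/3, 0], [1/6, 1/2]] · [[0, 6, -12], [-4, 6, 14]] = [[0, -2, 4], [-2, 4, 5]].

Y = [[0, -2, 4], [-2, 4, 5]]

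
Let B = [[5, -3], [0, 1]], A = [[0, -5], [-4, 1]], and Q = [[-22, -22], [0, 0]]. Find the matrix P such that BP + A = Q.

P = [[-2, -4], [4, -1]]

BP = Q − A = [[-22, -17], [4, -1]].
Since B multiplies P on the left, P = B⁻¹(Q − A).
det B = 5, so B⁻¹ = [[1/5, 3/5], [0, 1]].
P = B⁻¹(Q − A) = [[-2, -4], [4, -1]].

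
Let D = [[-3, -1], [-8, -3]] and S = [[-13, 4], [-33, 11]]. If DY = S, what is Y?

Since D multiplies Y on the left, Y = D⁻¹S.
D has determinant 1; D⁻¹ = [[-3, 1], [8, -3]].
Y = D⁻¹S = [[-3, 1], [8, -3]] · [[-13, 4], [-33, 11]] = [[6, -1], [-5, -1]].

Y = [[6, -1], [-5, -1]]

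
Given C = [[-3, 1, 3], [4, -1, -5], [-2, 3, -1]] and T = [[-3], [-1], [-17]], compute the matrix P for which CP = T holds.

Left-multiplying both sides by C⁻¹ gives P = C⁻¹T.
C has determinant -4; C⁻¹ = [[-4, -5/2, 1/2], [-7/2, -9/4, 3/4], [-5/2, -7/4, 1/4]].
P = C⁻¹T = [[-4, -5/2, 1/2], [-7/2, -9/4, 3/4], [-5/2, -7/4, 1/4]] · [[-3], [-1], [-17]] = [[6], [0], [5]].

P = [[6], [0], [5]]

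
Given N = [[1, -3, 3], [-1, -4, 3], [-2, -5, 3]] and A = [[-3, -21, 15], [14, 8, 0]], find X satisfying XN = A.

X = [[3, -2, 4], [6, -4, -2]]

N is on the right of X, so right-multiply by N⁻¹: X = AN⁻¹.
det N = 3, so N⁻¹ = [[1, -2, 1], [-1, 3, -2], [-1, 11/3, -7/3]].
X = AN⁻¹ = [[-3, -21, 15], [14, 8, 0]] · [[1, -2, 1], [-1, 3, -2], [-1, 11/3, -7/3]] = [[3, -2, 4], [6, -4, -2]].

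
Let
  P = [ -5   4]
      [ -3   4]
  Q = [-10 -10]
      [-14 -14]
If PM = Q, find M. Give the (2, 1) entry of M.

-5

Left-multiplying both sides by P⁻¹ gives M = P⁻¹Q.
P has determinant -8; P⁻¹ = [[-1/2, 1/2], [-3/8, 5/8]].
M = P⁻¹Q = [[-1/2, 1/2], [-3/8, 5/8]] · [[-10, -10], [-14, -14]] = [[-2, -2], [-5, -5]].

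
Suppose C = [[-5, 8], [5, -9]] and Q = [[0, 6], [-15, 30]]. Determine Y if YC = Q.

Since C sits to the right of Y, Y = QC⁻¹.
det C = 5, so C⁻¹ = [[-9/5, -8/5], [-1, -1]].
Y = QC⁻¹ = [[0, 6], [-15, 30]] · [[-9/5, -8/5], [-1, -1]] = [[-6, -6], [-3, -6]].

Y = [[-6, -6], [-3, -6]]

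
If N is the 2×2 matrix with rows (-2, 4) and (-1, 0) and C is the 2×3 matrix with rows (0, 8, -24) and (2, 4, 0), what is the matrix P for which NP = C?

Since N multiplies P on the left, P = N⁻¹C.
det N = 4, so N⁻¹ = [[0, -1], [1/4, -1/2]].
P = N⁻¹C = [[0, -1], [1/4, -1/2]] · [[0, 8, -24], [2, 4, 0]] = [[-2, -4, 0], [-1, 0, -6]].

P = [[-2, -4, 0], [-1, 0, -6]]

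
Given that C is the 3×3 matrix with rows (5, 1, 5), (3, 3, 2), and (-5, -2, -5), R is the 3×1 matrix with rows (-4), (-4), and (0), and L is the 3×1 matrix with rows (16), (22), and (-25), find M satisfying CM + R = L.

M = [[5], [5], [-2]]

CM = L − R = [[20], [26], [-25]].
C is on the left of M, so left-multiply by C⁻¹: M = C⁻¹(L − R).
C has determinant -5; C⁻¹ = [[11/5, 1, 13/5], [-1, 0, -1], [-9/5, -1, -12/5]].
M = C⁻¹(L − R) = [[5], [5], [-2]].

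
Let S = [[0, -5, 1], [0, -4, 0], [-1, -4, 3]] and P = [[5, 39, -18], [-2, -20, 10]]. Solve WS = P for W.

W = [[-3, -1, -5], [4, -2, 2]]

S is on the right of W, so right-multiply by S⁻¹: W = PS⁻¹.
det S = -4; the adjugate gives S⁻¹ = [[3, -11/4, -1], [0, -1/4, 0], [1, -5/4, 0]].
W = PS⁻¹ = [[5, 39, -18], [-2, -20, 10]] · [[3, -11/4, -1], [0, -1/4, 0], [1, -5/4, 0]] = [[-3, -1, -5], [4, -2, 2]].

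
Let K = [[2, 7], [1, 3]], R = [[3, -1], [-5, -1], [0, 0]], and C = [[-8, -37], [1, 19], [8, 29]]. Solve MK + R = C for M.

M = [[-3, -5], [2, 2], [5, -2]]

MK = C − R = [[-11, -36], [6, 20], [8, 29]].
Since K sits to the right of M, M = (C − R)K⁻¹.
K has determinant -1; K⁻¹ = [[-3, 7], [1, -2]].
M = (C − R)K⁻¹ = [[-3, -5], [2, 2], [5, -2]].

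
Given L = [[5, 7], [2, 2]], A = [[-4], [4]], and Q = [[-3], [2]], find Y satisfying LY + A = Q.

Y = [[-4], [3]]

LY = Q − A = [[1], [-2]].
Left-multiplying both sides by L⁻¹ gives Y = L⁻¹(Q − A).
det L = -4, so L⁻¹ = [[-1/2, 7/4], [1/2, -5/4]].
Y = L⁻¹(Q − A) = [[-4], [3]].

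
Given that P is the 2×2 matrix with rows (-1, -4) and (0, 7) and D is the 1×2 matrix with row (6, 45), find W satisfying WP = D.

W = [[-6, 3]]

Since P sits to the right of W, W = DP⁻¹.
det P = -7, so P⁻¹ = [[-1, -4/7], [0, 1/7]].
W = DP⁻¹ = [[6, 45]] · [[-1, -4/7], [0, 1/7]] = [[-6, 3]].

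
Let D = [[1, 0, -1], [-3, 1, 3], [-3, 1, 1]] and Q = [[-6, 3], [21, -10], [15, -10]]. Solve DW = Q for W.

D is on the left of W, so left-multiply by D⁻¹: W = D⁻¹Q.
det D = -2; the adjugate gives D⁻¹ = [[1, 1/2, -1/2], [3, 1, 0], [0, 1/2, -1/2]].
W = D⁻¹Q = [[1, 1/2, -1/2], [3, 1, 0], [0, 1/2, -1/2]] · [[-6, 3], [21, -10], [15, -10]] = [[-3, 3], [3, -1], [3, 0]].

W = [[-3, 3], [3, -1], [3, 0]]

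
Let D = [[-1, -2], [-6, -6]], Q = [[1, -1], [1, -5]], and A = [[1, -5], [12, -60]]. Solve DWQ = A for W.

W = [[0, -3], [0, 1]]

Left-multiply by D⁻¹ and right-multiply by Q⁻¹: W = D⁻¹AQ⁻¹.
det D = -6, so D⁻¹ = [[1, -1/3], [-1, 1/6]].
det Q = -4; the adjugate gives Q⁻¹ = [[5/4, -1/4], [1/4, -1/4]].
D⁻¹A = [[-3, 15], [1, -5]].
W = (D⁻¹A)Q⁻¹ = [[0, -3], [0, 1]].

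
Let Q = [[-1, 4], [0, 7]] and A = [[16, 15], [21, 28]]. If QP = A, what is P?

P = [[-4, 1], [3, 4]]

Since Q multiplies P on the left, P = Q⁻¹A.
det Q = -7, so Q⁻¹ = [[-1, 4/7], [0, 1/7]].
P = Q⁻¹A = [[-1, 4/7], [0, 1/7]] · [[16, 15], [21, 28]] = [[-4, 1], [3, 4]].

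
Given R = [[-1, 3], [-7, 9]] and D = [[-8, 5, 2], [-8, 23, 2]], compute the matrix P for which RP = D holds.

P = [[-4, -2, 1], [-4, 1, 1]]

R is on the left of P, so left-multiply by R⁻¹: P = R⁻¹D.
det R = 12; the adjugate gives R⁻¹ = [[3/4, -1/4], [7/12, -1/12]].
P = R⁻¹D = [[3/4, -1/4], [7/12, -1/12]] · [[-8, 5, 2], [-8, 23, 2]] = [[-4, -2, 1], [-4, 1, 1]].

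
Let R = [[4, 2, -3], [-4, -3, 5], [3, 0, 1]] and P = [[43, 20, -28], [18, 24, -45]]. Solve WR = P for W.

W = [[1, -6, 5], [3, -6, -6]]

R is on the right of W, so right-multiply by R⁻¹: W = PR⁻¹.
det R = -1, so R⁻¹ = [[3, 2, -1], [-19, -13, 8], [-9, -6, 4]].
W = PR⁻¹ = [[43, 20, -28], [18, 24, -45]] · [[3, 2, -1], [-19, -13, 8], [-9, -6, 4]] = [[1, -6, 5], [3, -6, -6]].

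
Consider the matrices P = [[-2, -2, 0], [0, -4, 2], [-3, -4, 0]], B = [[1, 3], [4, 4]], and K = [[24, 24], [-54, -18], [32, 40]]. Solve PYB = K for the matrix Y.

Y = [[4, -5], [-4, 2], [1, -5]]

Left-multiply by P⁻¹ and right-multiply by B⁻¹: Y = P⁻¹KB⁻¹.
det P = -4, so P⁻¹ = [[-2, 0, 1], [3/2, 0, -1], [3, 1/2, -2]].
det B = -8, so B⁻¹ = [[-1/2, 3/8], [1/2, -1/8]].
P⁻¹K = [[-16, -8], [4, -4], [-19, -17]].
Y = (P⁻¹K)B⁻¹ = [[4, -5], [-4, 2], [1, -5]].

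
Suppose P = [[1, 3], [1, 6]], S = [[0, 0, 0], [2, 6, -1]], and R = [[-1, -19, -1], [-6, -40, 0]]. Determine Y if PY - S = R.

PY = R + S = [[-1, -19, -1], [-4, -34, -1]].
Left-multiplying both sides by P⁻¹ gives Y = P⁻¹(R + S).
det P = 3; the adjugate gives P⁻¹ = [[2, -1], [-1/3, 1/3]].
Y = P⁻¹(R + S) = [[2, -4, -1], [-1, -5, 0]].

Y = [[2, -4, -1], [-1, -5, 0]]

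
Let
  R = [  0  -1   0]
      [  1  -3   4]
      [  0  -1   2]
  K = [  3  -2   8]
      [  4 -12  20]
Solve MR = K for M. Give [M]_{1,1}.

-5

Since R sits to the right of M, M = KR⁻¹.
R has determinant 2; R⁻¹ = [[-1, 1, -2], [-1, 0, 0], [-1/2, 0, 1/2]].
M = KR⁻¹ = [[3, -2, 8], [4, -12, 20]] · [[-1, 1, -2], [-1, 0, 0], [-1/2, 0, 1/2]] = [[-5, 3, -2], [-2, 4, 2]].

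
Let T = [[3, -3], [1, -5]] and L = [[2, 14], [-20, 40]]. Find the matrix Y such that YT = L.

Y = [[2, -4], [-5, -5]]

Since T sits to the right of Y, Y = LT⁻¹.
T has determinant -12; T⁻¹ = [[5/12, -1/4], [1/12, -1/4]].
Y = LT⁻¹ = [[2, 14], [-20, 40]] · [[5/12, -1/4], [1/12, -1/4]] = [[2, -4], [-5, -5]].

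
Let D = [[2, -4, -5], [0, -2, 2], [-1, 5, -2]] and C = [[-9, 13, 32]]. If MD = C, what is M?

Right-multiplying both sides by D⁻¹ gives M = CD⁻¹.
det D = 6, so D⁻¹ = [[-1, -11/2, -3], [-1/3, -3/2, -2/3], [-1/3, -1, -2/3]].
M = CD⁻¹ = [[-9, 13, 32]] · [[-1, -11/2, -3], [-1/3, -3/2, -2/3], [-1/3, -1, -2/3]] = [[-6, -2, -3]].

M = [[-6, -2, -3]]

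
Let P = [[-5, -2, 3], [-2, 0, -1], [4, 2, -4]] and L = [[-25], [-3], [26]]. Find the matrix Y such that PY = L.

Since P multiplies Y on the left, Y = P⁻¹L.
det P = 2; the adjugate gives P⁻¹ = [[1, -1, 1], [-6, 4, -11/2], [-2, 1, -2]].
Y = P⁻¹L = [[1, -1, 1], [-6, 4, -11/2], [-2, 1, -2]] · [[-25], [-3], [26]] = [[4], [-5], [-5]].

Y = [[4], [-5], [-5]]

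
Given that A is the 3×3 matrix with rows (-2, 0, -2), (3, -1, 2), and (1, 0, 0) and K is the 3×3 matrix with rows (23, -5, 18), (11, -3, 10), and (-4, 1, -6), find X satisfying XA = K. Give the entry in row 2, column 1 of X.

Since A sits to the right of X, X = KA⁻¹.
det A = -2; the adjugate gives A⁻¹ = [[0, 0, 1], [-1, -1, 1], [-1/2, 0, -1]].
X = KA⁻¹ = [[23, -5, 18], [11, -3, 10], [-4, 1, -6]] · [[0, 0, 1], [-1, -1, 1], [-1/2, 0, -1]] = [[-4, 5, 0], [-2, 3, -2], [2, -1, 3]].

-2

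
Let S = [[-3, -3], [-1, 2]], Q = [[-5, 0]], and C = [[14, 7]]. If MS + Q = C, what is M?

MS = C − Q = [[19, 7]].
S is on the right of M, so right-multiply by S⁻¹: M = (C − Q)S⁻¹.
det S = -9, so S⁻¹ = [[-2/9, -1/3], [-1/9, 1/3]].
M = (C − Q)S⁻¹ = [[-5, -4]].

M = [[-5, -4]]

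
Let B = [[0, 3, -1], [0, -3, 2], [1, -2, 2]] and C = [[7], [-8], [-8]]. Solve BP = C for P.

P = [[-2], [2], [-1]]

B is on the left of P, so left-multiply by B⁻¹: P = B⁻¹C.
det B = 3; the adjugate gives B⁻¹ = [[-2/3, -4/3, 1], [2/3, 1/3, 0], [1, 1, 0]].
P = B⁻¹C = [[-2/3, -4/3, 1], [2/3, 1/3, 0], [1, 1, 0]] · [[7], [-8], [-8]] = [[-2], [2], [-1]].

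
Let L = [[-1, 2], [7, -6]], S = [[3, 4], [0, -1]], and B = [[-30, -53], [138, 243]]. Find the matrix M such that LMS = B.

Left-multiply by L⁻¹ and right-multiply by S⁻¹: M = L⁻¹BS⁻¹.
det L = -8, so L⁻¹ = [[3/4, 1/4], [7/8, 1/8]].
S has determinant -3; S⁻¹ = [[1/3, 4/3], [0, -1]].
L⁻¹B = [[12, 21], [-9, -16]].
M = (L⁻¹B)S⁻¹ = [[4, -5], [-3, 4]].

M = [[4, -5], [-3, 4]]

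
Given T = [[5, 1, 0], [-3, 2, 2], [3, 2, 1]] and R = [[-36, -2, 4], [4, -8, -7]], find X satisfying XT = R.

T is on the right of X, so right-multiply by T⁻¹: X = RT⁻¹.
det T = -1, so T⁻¹ = [[2, 1, -2], [-9, -5, 10], [12, 7, -13]].
X = RT⁻¹ = [[-36, -2, 4], [4, -8, -7]] · [[2, 1, -2], [-9, -5, 10], [12, 7, -13]] = [[-6, 2, 0], [-4, -5, 3]].

X = [[-6, 2, 0], [-4, -5, 3]]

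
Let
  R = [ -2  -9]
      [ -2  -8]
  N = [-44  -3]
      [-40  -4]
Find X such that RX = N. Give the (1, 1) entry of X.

4

R is on the left of X, so left-multiply by R⁻¹: X = R⁻¹N.
R has determinant -2; R⁻¹ = [[4, -9/2], [-1, 1]].
X = R⁻¹N = [[4, -9/2], [-1, 1]] · [[-44, -3], [-40, -4]] = [[4, 6], [4, -1]].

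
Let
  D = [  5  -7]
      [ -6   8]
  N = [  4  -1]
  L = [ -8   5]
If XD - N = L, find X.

X = [[4, 4]]

XD = L + N = [[-4, 4]].
Since D sits to the right of X, X = (L + N)D⁻¹.
det D = -2; the adjugate gives D⁻¹ = [[-4, -7/2], [-3, -5/2]].
X = (L + N)D⁻¹ = [[4, 4]].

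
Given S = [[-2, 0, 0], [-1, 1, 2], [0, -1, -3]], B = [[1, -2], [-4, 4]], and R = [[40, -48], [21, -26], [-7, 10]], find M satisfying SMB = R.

M = [[-4, 4], [-3, 2], [2, -1]]

Left-multiply by S⁻¹ and right-multiply by B⁻¹: M = S⁻¹RB⁻¹.
det S = 2, so S⁻¹ = [[-1/2, 0, 0], [-3/2, 3, 2], [1/2, -1, -1]].
det B = -4; the adjugate gives B⁻¹ = [[-1, -1/2], [-1, -1/4]].
S⁻¹R = [[-20, 24], [-11, 14], [6, -8]].
M = (S⁻¹R)B⁻¹ = [[-4, 4], [-3, 2], [2, -1]].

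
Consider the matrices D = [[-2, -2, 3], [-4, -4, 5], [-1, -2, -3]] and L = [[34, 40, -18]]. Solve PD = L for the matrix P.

P = [[-2, -6, -6]]

Since D sits to the right of P, P = LD⁻¹.
det D = 2, so D⁻¹ = [[11, -6, 1], [-17/2, 9/2, -1], [2, -1, 0]].
P = LD⁻¹ = [[34, 40, -18]] · [[11, -6, 1], [-17/2, 9/2, -1], [2, -1, 0]] = [[-2, -6, -6]].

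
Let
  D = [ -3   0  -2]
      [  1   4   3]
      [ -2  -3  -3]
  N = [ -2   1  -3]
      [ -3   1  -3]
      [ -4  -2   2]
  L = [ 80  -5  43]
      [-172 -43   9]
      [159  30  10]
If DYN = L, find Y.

Isolating Y: multiply by D⁻¹ from the left and N⁻¹ from the right, so Y = D⁻¹LN⁻¹.
det D = -1; the adjugate gives D⁻¹ = [[3, -6, -8], [3, -5, -7], [-5, 9, 12]].
det N = -4, so N⁻¹ = [[1, -1, 0], [-9/2, 4, -3/4], [-5/2, 2, -1/4]].
D⁻¹L = [[0, 3, -5], [-13, -10, 14], [-40, -2, -14]].
Y = (D⁻¹L)N⁻¹ = [[-1, 2, -1], [-3, 1, 4], [4, 4, 5]].

Y = [[-1, 2, -1], [-3, 1, 4], [4, 4, 5]]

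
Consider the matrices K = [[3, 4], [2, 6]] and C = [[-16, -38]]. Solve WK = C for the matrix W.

W = [[-2, -5]]

K is on the right of W, so right-multiply by K⁻¹: W = CK⁻¹.
det K = 10, so K⁻¹ = [[3/5, -2/5], [-1/5, 3/10]].
W = CK⁻¹ = [[-16, -38]] · [[3/5, -2/5], [-1/5, 3/10]] = [[-2, -5]].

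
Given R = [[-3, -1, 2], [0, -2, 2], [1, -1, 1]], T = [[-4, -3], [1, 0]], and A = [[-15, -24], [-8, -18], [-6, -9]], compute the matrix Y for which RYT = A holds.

Y = [[0, -2], [2, -5], [5, 3]]

Isolating Y: multiply by R⁻¹ from the left and T⁻¹ from the right, so Y = R⁻¹AT⁻¹.
det R = 2, so R⁻¹ = [[0, -1/2, 1], [1, -5/2, 3], [1, -2, 3]].
det T = 3, so T⁻¹ = [[0, 1], [-1/3, -4/3]].
R⁻¹A = [[-2, 0], [-13, -6], [-17, -15]].
Y = (R⁻¹A)T⁻¹ = [[0, -2], [2, -5], [5, 3]].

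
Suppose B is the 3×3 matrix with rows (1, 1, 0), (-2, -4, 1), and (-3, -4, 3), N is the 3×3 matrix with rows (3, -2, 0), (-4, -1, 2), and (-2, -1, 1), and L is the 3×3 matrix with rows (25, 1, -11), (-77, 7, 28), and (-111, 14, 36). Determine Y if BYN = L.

Isolating Y: multiply by B⁻¹ from the left and N⁻¹ from the right, so Y = B⁻¹LN⁻¹.
det B = -5; the adjugate gives B⁻¹ = [[8/5, 3/5, -1/5], [-3/5, -3/5, 1/5], [4/5, -1/5, 2/5]].
det N = 3; the adjugate gives N⁻¹ = [[1/3, 2/3, -4/3], [0, 1, -2], [2/3, 7/3, -11/3]].
B⁻¹L = [[16, 3, -8], [9, -2, -3], [-9, 5, 0]].
Y = (B⁻¹L)N⁻¹ = [[0, -5, 2], [1, -3, 3], [-3, -1, 2]].

Y = [[0, -5, 2], [1, -3, 3], [-3, -1, 2]]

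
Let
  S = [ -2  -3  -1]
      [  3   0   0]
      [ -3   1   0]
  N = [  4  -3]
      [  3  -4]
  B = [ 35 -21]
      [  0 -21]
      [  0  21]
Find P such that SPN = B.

P = S⁻¹BN⁻¹ (apply S⁻¹ on the left and N⁻¹ on the right).
det S = -3; the adjugate gives S⁻¹ = [[0, 1/3, 0], [0, 1, 1], [-1, -11/3, -3]].
N has determinant -7; N⁻¹ = [[4/7, -3/7], [3/7, -4/7]].
S⁻¹B = [[0, -7], [0, 0], [-35, 35]].
P = (S⁻¹B)N⁻¹ = [[-3, 4], [0, 0], [-5, -5]].

P = [[-3, 4], [0, 0], [-5, -5]]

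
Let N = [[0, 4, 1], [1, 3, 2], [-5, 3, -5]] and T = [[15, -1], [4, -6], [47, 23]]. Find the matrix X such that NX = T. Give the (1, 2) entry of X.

1

Left-multiplying both sides by N⁻¹ gives X = N⁻¹T.
N has determinant -2; N⁻¹ = [[21/2, -23/2, -5/2], [5/2, -5/2, -1/2], [-9, 10, 2]].
X = N⁻¹T = [[21/2, -23/2, -5/2], [5/2, -5/2, -1/2], [-9, 10, 2]] · [[15, -1], [4, -6], [47, 23]] = [[-6, 1], [4, 1], [-1, -5]].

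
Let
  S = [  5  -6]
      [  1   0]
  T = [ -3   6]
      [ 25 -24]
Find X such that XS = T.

X = [[-1, 2], [4, 5]]

Since S sits to the right of X, X = TS⁻¹.
det S = 6, so S⁻¹ = [[0, 1], [-1/6, 5/6]].
X = TS⁻¹ = [[-3, 6], [25, -24]] · [[0, 1], [-1/6, 5/6]] = [[-1, 2], [4, 5]].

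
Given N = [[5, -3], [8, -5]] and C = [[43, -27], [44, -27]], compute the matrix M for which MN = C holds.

Right-multiplying both sides by N⁻¹ gives M = CN⁻¹.
N has determinant -1; N⁻¹ = [[5, -3], [8, -5]].
M = CN⁻¹ = [[43, -27], [44, -27]] · [[5, -3], [8, -5]] = [[-1, 6], [4, 3]].

M = [[-1, 6], [4, 3]]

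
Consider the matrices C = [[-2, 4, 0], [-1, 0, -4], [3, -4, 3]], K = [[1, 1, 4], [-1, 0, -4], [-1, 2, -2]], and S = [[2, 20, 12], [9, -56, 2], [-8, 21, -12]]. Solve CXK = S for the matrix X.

X = C⁻¹SK⁻¹ (apply C⁻¹ on the left and K⁻¹ on the right).
C has determinant -4; C⁻¹ = [[4, 3, 4], [9/4, 3/2, 2], [-1, -1, -1]].
det K = 2, so K⁻¹ = [[4, 5, -2], [1, 1, 0], [-1, -3/2, 1/2]].
C⁻¹S = [[3, -4, 6], [2, 3, 6], [-3, 15, -2]].
X = (C⁻¹S)K⁻¹ = [[2, 2, -3], [5, 4, -1], [5, 3, 5]].

X = [[2, 2, -3], [5, 4, -1], [5, 3, 5]]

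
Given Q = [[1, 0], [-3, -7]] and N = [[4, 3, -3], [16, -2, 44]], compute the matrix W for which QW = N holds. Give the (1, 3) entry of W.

-3

Left-multiplying both sides by Q⁻¹ gives W = Q⁻¹N.
det Q = -7, so Q⁻¹ = [[1, 0], [-3/7, -1/7]].
W = Q⁻¹N = [[1, 0], [-3/7, -1/7]] · [[4, 3, -3], [16, -2, 44]] = [[4, 3, -3], [-4, -1, -5]].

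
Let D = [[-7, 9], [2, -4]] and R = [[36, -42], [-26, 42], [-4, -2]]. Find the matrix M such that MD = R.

Right-multiplying both sides by D⁻¹ gives M = RD⁻¹.
det D = 10, so D⁻¹ = [[-2/5, -9/10], [-1/5, -7/10]].
M = RD⁻¹ = [[36, -42], [-26, 42], [-4, -2]] · [[-2/5, -9/10], [-1/5, -7/10]] = [[-6, -3], [2, -6], [2, 5]].

M = [[-6, -3], [2, -6], [2, 5]]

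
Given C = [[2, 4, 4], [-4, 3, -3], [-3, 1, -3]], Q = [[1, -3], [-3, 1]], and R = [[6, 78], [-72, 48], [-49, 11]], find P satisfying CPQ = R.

P = C⁻¹RQ⁻¹ (apply C⁻¹ on the left and Q⁻¹ on the right).
det C = -4, so C⁻¹ = [[3/2, -4, 6], [3/4, -3/2, 5/2], [-5/4, 7/2, -11/2]].
Q has determinant -8; Q⁻¹ = [[-1/8, -3/8], [-3/8, -1/8]].
C⁻¹R = [[3, -9], [-10, 14], [10, 10]].
P = (C⁻¹R)Q⁻¹ = [[3, 0], [-4, 2], [-5, -5]].

P = [[3, 0], [-4, 2], [-5, -5]]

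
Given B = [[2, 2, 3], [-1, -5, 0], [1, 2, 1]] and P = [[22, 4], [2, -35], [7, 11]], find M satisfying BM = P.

M = [[3, 5], [-1, 6], [6, -6]]

B is on the left of M, so left-multiply by B⁻¹: M = B⁻¹P.
det B = 1, so B⁻¹ = [[-5, 4, 15], [1, -1, -3], [3, -2, -8]].
M = B⁻¹P = [[-5, 4, 15], [1, -1, -3], [3, -2, -8]] · [[22, 4], [2, -35], [7, 11]] = [[3, 5], [-1, 6], [6, -6]].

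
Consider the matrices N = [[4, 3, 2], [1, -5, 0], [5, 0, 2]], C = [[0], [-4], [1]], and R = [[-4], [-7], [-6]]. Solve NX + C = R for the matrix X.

X = [[-3], [0], [4]]

NX = R − C = [[-4], [-3], [-7]].
Left-multiplying both sides by N⁻¹ gives X = N⁻¹(R − C).
det N = 4, so N⁻¹ = [[-5/2, -3/2, 5/2], [-1/2, -1/2, 1/2], [25/4, 15/4, -23/4]].
X = N⁻¹(R − C) = [[-3], [0], [4]].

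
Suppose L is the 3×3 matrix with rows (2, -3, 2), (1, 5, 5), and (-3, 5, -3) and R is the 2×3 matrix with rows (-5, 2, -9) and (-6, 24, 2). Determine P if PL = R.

P = [[1, -1, 2], [2, 2, 4]]

L is on the right of P, so right-multiply by L⁻¹: P = RL⁻¹.
L has determinant -4; L⁻¹ = [[10, -1/4, 25/4], [3, 0, 2], [-5, 1/4, -13/4]].
P = RL⁻¹ = [[-5, 2, -9], [-6, 24, 2]] · [[10, -1/4, 25/4], [3, 0, 2], [-5, 1/4, -13/4]] = [[1, -1, 2], [2, 2, 4]].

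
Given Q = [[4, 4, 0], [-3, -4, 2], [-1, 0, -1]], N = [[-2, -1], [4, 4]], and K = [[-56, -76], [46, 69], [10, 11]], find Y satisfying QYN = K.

Left-multiply by Q⁻¹ and right-multiply by N⁻¹: Y = Q⁻¹KN⁻¹.
det Q = -4; the adjugate gives Q⁻¹ = [[-1, -1, -2], [5/4, 1, 2], [1, 1, 1]].
det N = -4, so N⁻¹ = [[-1, -1/4], [1, 1/2]].
Q⁻¹K = [[-10, -15], [-4, -4], [0, 4]].
Y = (Q⁻¹K)N⁻¹ = [[-5, -5], [0, -1], [4, 2]].

Y = [[-5, -5], [0, -1], [4, 2]]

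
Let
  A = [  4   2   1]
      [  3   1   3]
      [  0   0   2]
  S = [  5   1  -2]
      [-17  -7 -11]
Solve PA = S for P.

P = [[-1, 3, -5], [-2, -3, 0]]

A is on the right of P, so right-multiply by A⁻¹: P = SA⁻¹.
det A = -4, so A⁻¹ = [[-1/2, 1, -5/4], [3/2, -2, 9/4], [0, 0, 1/2]].
P = SA⁻¹ = [[5, 1, -2], [-17, -7, -11]] · [[-1/2, 1, -5/4], [3/2, -2, 9/4], [0, 0, 1/2]] = [[-1, 3, -5], [-2, -3, 0]].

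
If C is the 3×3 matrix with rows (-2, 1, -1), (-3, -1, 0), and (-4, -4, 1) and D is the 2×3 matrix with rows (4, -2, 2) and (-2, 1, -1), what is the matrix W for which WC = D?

W = [[-2, 0, 0], [1, 0, 0]]

C is on the right of W, so right-multiply by C⁻¹: W = DC⁻¹.
det C = -3, so C⁻¹ = [[1/3, -1, 1/3], [-1, 2, -1], [-8/3, 4, -5/3]].
W = DC⁻¹ = [[4, -2, 2], [-2, 1, -1]] · [[1/3, -1, 1/3], [-1, 2, -1], [-8/3, 4, -5/3]] = [[-2, 0, 0], [1, 0, 0]].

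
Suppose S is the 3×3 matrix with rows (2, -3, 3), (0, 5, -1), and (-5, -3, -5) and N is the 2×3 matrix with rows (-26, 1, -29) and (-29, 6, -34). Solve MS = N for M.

M = [[2, 5, 6], [-2, 3, 5]]

S is on the right of M, so right-multiply by S⁻¹: M = NS⁻¹.
det S = 4; the adjugate gives S⁻¹ = [[-7, -6, -3], [5/4, 5/4, 1/2], [25/4, 21/4, 5/2]].
M = NS⁻¹ = [[-26, 1, -29], [-29, 6, -34]] · [[-7, -6, -3], [5/4, 5/4, 1/2], [25/4, 21/4, 5/2]] = [[2, 5, 6], [-2, 3, 5]].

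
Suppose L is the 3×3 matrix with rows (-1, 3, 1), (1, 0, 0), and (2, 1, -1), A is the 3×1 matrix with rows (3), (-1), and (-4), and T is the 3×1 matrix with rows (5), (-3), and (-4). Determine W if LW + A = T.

W = [[-2], [1], [-3]]

LW = T − A = [[2], [-2], [0]].
Left-multiplying both sides by L⁻¹ gives W = L⁻¹(T − A).
L has determinant 4; L⁻¹ = [[0, 1, 0], [1/4, -1/4, 1/4], [1/4, 7/4, -3/4]].
W = L⁻¹(T − A) = [[-2], [1], [-3]].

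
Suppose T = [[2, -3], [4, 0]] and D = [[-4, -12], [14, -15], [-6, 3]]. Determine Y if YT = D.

Y = [[4, -3], [5, 1], [-1, -1]]

Since T sits to the right of Y, Y = DT⁻¹.
det T = 12; the adjugate gives T⁻¹ = [[0, 1/4], [-1/3, 1/6]].
Y = DT⁻¹ = [[-4, -12], [14, -15], [-6, 3]] · [[0, 1/4], [-1/3, 1/6]] = [[4, -3], [5, 1], [-1, -1]].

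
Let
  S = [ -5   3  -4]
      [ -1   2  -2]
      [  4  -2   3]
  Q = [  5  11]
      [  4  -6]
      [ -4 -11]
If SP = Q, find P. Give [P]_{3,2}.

Left-multiplying both sides by S⁻¹ gives P = S⁻¹Q.
det S = -1, so S⁻¹ = [[-2, 1, -2], [5, -1, 6], [6, -2, 7]].
P = S⁻¹Q = [[-2, 1, -2], [5, -1, 6], [6, -2, 7]] · [[5, 11], [4, -6], [-4, -11]] = [[2, -6], [-3, -5], [-6, 1]].

1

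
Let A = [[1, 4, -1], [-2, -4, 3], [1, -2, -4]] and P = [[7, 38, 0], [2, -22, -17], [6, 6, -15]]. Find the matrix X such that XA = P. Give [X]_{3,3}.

3

Right-multiplying both sides by A⁻¹ gives X = PA⁻¹.
A has determinant -6; A⁻¹ = [[-11/3, -3, -4/3], [5/6, 1/2, 1/6], [-4/3, -1, -2/3]].
X = PA⁻¹ = [[7, 38, 0], [2, -22, -17], [6, 6, -15]] · [[-11/3, -3, -4/3], [5/6, 1/2, 1/6], [-4/3, -1, -2/3]] = [[6, -2, -3], [-3, 0, 5], [3, 0, 3]].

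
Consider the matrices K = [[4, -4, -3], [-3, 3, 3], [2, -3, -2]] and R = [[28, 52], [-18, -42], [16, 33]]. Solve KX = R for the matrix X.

X = [[6, 5], [-4, -5], [4, -4]]

Left-multiplying both sides by K⁻¹ gives X = K⁻¹R.
det K = 3, so K⁻¹ = [[1, 1/3, -1], [0, -2/3, -1], [1, 4/3, 0]].
X = K⁻¹R = [[1, 1/3, -1], [0, -2/3, -1], [1, 4/3, 0]] · [[28, 52], [-18, -42], [16, 33]] = [[6, 5], [-4, -5], [4, -4]].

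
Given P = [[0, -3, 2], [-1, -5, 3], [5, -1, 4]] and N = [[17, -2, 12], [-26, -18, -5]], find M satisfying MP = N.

Right-multiplying both sides by P⁻¹ gives M = NP⁻¹.
P has determinant -5; P⁻¹ = [[17/5, -2, -1/5], [-19/5, 2, 2/5], [-26/5, 3, 3/5]].
M = NP⁻¹ = [[17, -2, 12], [-26, -18, -5]] · [[17/5, -2, -1/5], [-19/5, 2, 2/5], [-26/5, 3, 3/5]] = [[3, -2, 3], [6, 1, -5]].

M = [[3, -2, 3], [6, 1, -5]]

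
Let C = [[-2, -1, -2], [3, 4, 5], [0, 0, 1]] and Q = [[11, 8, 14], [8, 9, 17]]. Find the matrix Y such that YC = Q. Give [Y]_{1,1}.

Right-multiplying both sides by C⁻¹ gives Y = QC⁻¹.
det C = -5, so C⁻¹ = [[-4/5, -1/5, -3/5], [3/5, 2/5, -4/5], [0, 0, 1]].
Y = QC⁻¹ = [[11, 8, 14], [8, 9, 17]] · [[-4/5, -1/5, -3/5], [3/5, 2/5, -4/5], [0, 0, 1]] = [[-4, 1, 1], [-1, 2, 5]].

-4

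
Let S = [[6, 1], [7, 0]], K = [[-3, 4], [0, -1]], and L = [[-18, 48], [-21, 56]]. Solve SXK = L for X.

X = S⁻¹LK⁻¹ (apply S⁻¹ on the left and K⁻¹ on the right).
det S = -7; the adjugate gives S⁻¹ = [[0, 1/7], [1, -6/7]].
det K = 3; the adjugate gives K⁻¹ = [[-1/3, -4/3], [0, -1]].
S⁻¹L = [[-3, 8], [0, 0]].
X = (S⁻¹L)K⁻¹ = [[1, -4], [0, 0]].

X = [[1, -4], [0, 0]]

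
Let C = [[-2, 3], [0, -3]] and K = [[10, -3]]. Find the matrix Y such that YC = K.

Since C sits to the right of Y, Y = KC⁻¹.
det C = 6, so C⁻¹ = [[-1/2, -1/2], [0, -1/3]].
Y = KC⁻¹ = [[10, -3]] · [[-1/2, -1/2], [0, -1/3]] = [[-5, -4]].

Y = [[-5, -4]]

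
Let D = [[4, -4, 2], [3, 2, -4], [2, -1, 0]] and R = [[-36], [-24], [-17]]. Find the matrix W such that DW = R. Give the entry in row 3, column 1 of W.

Since D multiplies W on the left, W = D⁻¹R.
det D = 2, so D⁻¹ = [[-2, -1, 6], [-4, -2, 11], [-7/2, -2, 10]].
W = D⁻¹R = [[-2, -1, 6], [-4, -2, 11], [-7/2, -2, 10]] · [[-36], [-24], [-17]] = [[-6], [5], [4]].

4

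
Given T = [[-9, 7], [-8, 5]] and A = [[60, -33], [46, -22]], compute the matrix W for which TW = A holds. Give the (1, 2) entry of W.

T is on the left of W, so left-multiply by T⁻¹: W = T⁻¹A.
det T = 11, so T⁻¹ = [[5/11, -7/11], [8/11, -9/11]].
W = T⁻¹A = [[5/11, -7/11], [8/11, -9/11]] · [[60, -33], [46, -22]] = [[-2, -1], [6, -6]].

-1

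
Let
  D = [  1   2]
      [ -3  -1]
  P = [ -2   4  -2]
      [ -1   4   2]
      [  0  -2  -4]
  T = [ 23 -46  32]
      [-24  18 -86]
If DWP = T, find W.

W = [[-3, 1, -5], [-2, -5, -2]]

Isolating W: multiply by D⁻¹ from the left and P⁻¹ from the right, so W = D⁻¹TP⁻¹.
det D = 5; the adjugate gives D⁻¹ = [[-1/5, -2/5], [3/5, 1/5]].
det P = 4; the adjugate gives P⁻¹ = [[-3, 5, 4], [-1, 2, 3/2], [1/2, -1, -1]].
D⁻¹T = [[5, 2, 28], [9, -24, 2]].
W = (D⁻¹T)P⁻¹ = [[-3, 1, -5], [-2, -5, -2]].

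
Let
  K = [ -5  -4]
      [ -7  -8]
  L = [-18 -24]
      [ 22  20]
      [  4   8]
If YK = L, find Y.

Y = [[-2, 4], [-3, -1], [2, -2]]

Right-multiplying both sides by K⁻¹ gives Y = LK⁻¹.
det K = 12, so K⁻¹ = [[-2/3, 1/3], [7/12, -5/12]].
Y = LK⁻¹ = [[-18, -24], [22, 20], [4, 8]] · [[-2/3, 1/3], [7/12, -5/12]] = [[-2, 4], [-3, -1], [2, -2]].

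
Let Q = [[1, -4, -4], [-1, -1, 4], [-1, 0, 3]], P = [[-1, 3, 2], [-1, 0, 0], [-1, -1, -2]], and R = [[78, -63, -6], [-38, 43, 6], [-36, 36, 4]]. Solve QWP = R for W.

Isolating W: multiply by Q⁻¹ from the left and P⁻¹ from the right, so W = Q⁻¹RP⁻¹.
Q has determinant 5; Q⁻¹ = [[-3/5, 12/5, -4], [-1/5, -1/5, 0], [-1/5, 4/5, -1]].
det P = -4; the adjugate gives P⁻¹ = [[0, -1, 0], [1/2, -1, 1/2], [-1/4, 1, -3/4]].
Q⁻¹R = [[6, -3, 2], [-8, 4, 0], [-10, 11, 2]].
W = (Q⁻¹R)P⁻¹ = [[-2, -1, -3], [2, 4, 2], [5, 1, 4]].

W = [[-2, -1, -3], [2, 4, 2], [5, 1, 4]]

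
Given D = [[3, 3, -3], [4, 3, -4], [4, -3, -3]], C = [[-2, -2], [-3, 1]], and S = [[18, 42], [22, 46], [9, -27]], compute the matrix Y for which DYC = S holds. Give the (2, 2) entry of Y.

Left-multiply by D⁻¹ and right-multiply by C⁻¹: Y = D⁻¹SC⁻¹.
D has determinant -3; D⁻¹ = [[7, -6, 1], [4/3, -1, 0], [8, -7, 1]].
det C = -8, so C⁻¹ = [[-1/8, -1/4], [-3/8, 1/4]].
D⁻¹S = [[3, -9], [2, 10], [-1, -13]].
Y = (D⁻¹S)C⁻¹ = [[3, -3], [-4, 2], [5, -3]].

2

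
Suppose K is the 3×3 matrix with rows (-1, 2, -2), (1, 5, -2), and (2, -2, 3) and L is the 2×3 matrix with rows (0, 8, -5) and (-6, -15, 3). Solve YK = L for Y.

K is on the right of Y, so right-multiply by K⁻¹: Y = LK⁻¹.
det K = -1; the adjugate gives K⁻¹ = [[-11, 2, -6], [7, -1, 4], [12, -2, 7]].
Y = LK⁻¹ = [[0, 8, -5], [-6, -15, 3]] · [[-11, 2, -6], [7, -1, 4], [12, -2, 7]] = [[-4, 2, -3], [-3, -3, -3]].

Y = [[-4, 2, -3], [-3, -3, -3]]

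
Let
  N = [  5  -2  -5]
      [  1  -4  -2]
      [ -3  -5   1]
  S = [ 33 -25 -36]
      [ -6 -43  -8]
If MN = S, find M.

M = [[5, 5, -1], [1, 4, 5]]

Since N sits to the right of M, M = SN⁻¹.
N has determinant 5; N⁻¹ = [[-14/5, 27/5, -16/5], [1, -2, 1], [-17/5, 31/5, -18/5]].
M = SN⁻¹ = [[33, -25, -36], [-6, -43, -8]] · [[-14/5, 27/5, -16/5], [1, -2, 1], [-17/5, 31/5, -18/5]] = [[5, 5, -1], [1, 4, 5]].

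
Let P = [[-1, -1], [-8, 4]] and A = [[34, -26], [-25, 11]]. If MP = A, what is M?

M = [[6, -5], [1, 3]]

Right-multiplying both sides by P⁻¹ gives M = AP⁻¹.
P has determinant -12; P⁻¹ = [[-1/3, -1/12], [-2/3, 1/12]].
M = AP⁻¹ = [[34, -26], [-25, 11]] · [[-1/3, -1/12], [-2/3, 1/12]] = [[6, -5], [1, 3]].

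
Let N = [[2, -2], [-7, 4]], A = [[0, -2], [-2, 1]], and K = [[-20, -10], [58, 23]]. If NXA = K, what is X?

X = [[2, 3], [-3, -2]]

Left-multiply by N⁻¹ and right-multiply by A⁻¹: X = N⁻¹KA⁻¹.
N has determinant -6; N⁻¹ = [[-2/3, -1/3], [-7/6, -1/3]].
A has determinant -4; A⁻¹ = [[-1/4, -1/2], [-1/2, 0]].
N⁻¹K = [[-6, -1], [4, 4]].
X = (N⁻¹K)A⁻¹ = [[2, 3], [-3, -2]].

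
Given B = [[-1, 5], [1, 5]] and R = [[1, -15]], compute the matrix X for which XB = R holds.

X = [[-2, -1]]

Since B sits to the right of X, X = RB⁻¹.
det B = -10, so B⁻¹ = [[-1/2, 1/2], [1/10, 1/10]].
X = RB⁻¹ = [[1, -15]] · [[-1/2, 1/2], [1/10, 1/10]] = [[-2, -1]].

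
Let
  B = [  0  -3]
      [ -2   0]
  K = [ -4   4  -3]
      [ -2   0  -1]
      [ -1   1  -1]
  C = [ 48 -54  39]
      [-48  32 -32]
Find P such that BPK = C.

P = B⁻¹CK⁻¹ (apply B⁻¹ on the left and K⁻¹ on the right).
det B = -6, so B⁻¹ = [[0, -1/2], [-1/3, 0]].
det K = -2, so K⁻¹ = [[-1/2, -1/2, 2], [1/2, -1/2, -1], [1, 0, -4]].
B⁻¹C = [[24, -16, 16], [-16, 18, -13]].
P = (B⁻¹C)K⁻¹ = [[-4, -4, 0], [4, -1, 2]].

P = [[-4, -4, 0], [4, -1, 2]]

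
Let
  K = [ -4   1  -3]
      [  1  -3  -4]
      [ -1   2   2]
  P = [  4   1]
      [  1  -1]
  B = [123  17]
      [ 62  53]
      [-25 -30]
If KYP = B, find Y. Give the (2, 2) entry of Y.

Left-multiply by K⁻¹ and right-multiply by P⁻¹: Y = K⁻¹BP⁻¹.
K has determinant -3; K⁻¹ = [[-2/3, 8/3, 13/3], [-2/3, 11/3, 19/3], [1/3, -7/3, -11/3]].
det P = -5, so P⁻¹ = [[1/5, 1/5], [1/5, -4/5]].
K⁻¹B = [[-25, 0], [-13, -7], [-12, -8]].
Y = (K⁻¹B)P⁻¹ = [[-5, -5], [-4, 3], [-4, 4]].

3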